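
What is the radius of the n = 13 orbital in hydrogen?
8.94310 nm (or 89.43095 Å)

The Bohr radius formula is:
r_n = n² a₀ / Z

where a₀ = 0.05291772 nm is the Bohr radius.

For H (Z = 1) at n = 13:
r_13 = 13² × 0.05291772 nm / 1
r_13 = 169 × 0.05291772 nm / 1
r_13 = 8.943095 nm / 1
r_13 = 8.94310 nm

The electron orbits at approximately 8.94310 nm from the nucleus.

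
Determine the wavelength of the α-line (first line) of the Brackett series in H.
4050.06725 nm

The longest wavelength corresponds to the smallest energy transition in the series.
The Brackett series has all transitions ending at n_f = 4.

For H, the first line (α-line) is the jump from n = 5 to n = 4:
E_5 = -13.6057 / 5² = -0.54422800000 eV
E_4 = -13.6057 / 4² = -0.85035625000 eV
ΔE = E_5 - E_4 = 0.30612825000 eV

λ = hc/E = 1239.84 eV·nm / 0.30612825000 eV
λ = 4050.06725 nm

This is the α-line of the Brackett series in H.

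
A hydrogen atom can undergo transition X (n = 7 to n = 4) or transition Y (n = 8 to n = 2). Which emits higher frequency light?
8 → 2

Calculate the energy for each transition:

Transition 7 → 4:
ΔE₁ = |E_4 - E_7| = |-13.6057/4² - (-13.6057/7²)|
ΔE₁ = |-0.850356250000 - (-0.277667346939)| = 0.572688903 eV

Transition 8 → 2:
ΔE₂ = |E_2 - E_8| = |-13.6057/2² - (-13.6057/8²)|
ΔE₂ = |-3.401425000000 - (-0.212589062500)| = 3.188835938 eV

Since 3.188835938 eV > 0.572688903 eV, the transition 8 → 2 emits the more energetic photon.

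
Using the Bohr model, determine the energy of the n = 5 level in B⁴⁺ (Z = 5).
-13.606 eV

For hydrogen-like ions, the energy levels scale with Z²:
E_n = -13.6057 Z² / n² eV

For B⁴⁺ (Z = 5) at n = 5:
E_5 = -13.6057 × 5² / 5²
E_5 = -13.6057 × 25 / 25
E_5 = -340.1425 / 25
E_5 = -13.606 eV

The energy is 25 times more negative than hydrogen at the same n due to the stronger nuclear charge.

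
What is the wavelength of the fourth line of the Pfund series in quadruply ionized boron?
131.808 nm

The lines of a series are numbered from the longest wavelength (smallest ΔE) outward; the fourth line is the transition from n = n_f + 4 to n_f.
The Pfund series has all transitions ending at n_f = 5.

For B⁴⁺ (Z = 5), the fourth line (δ-line) is the jump from n = 9 to n = 5:
E_9 = -13.6057 × 5² / 9² = -4.1992901 eV
E_5 = -13.6057 × 5² / 5² = -13.6057000 eV
ΔE = E_9 - E_5 = 9.4064099 eV

λ = hc/E = 1239.84 eV·nm / 9.4064099 eV
λ = 131.808 nm

This is the δ-line of the Pfund series in B⁴⁺.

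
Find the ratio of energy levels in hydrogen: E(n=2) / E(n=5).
6.25000

Using E_n = -13.6057 Z² / n² eV with Z = 1:

E_2 = -13.6057 / 2² = -13.6057 / 4 = -3.40142500000 eV
E_5 = -13.6057 / 5² = -13.6057 / 25 = -0.54422800000 eV

The ratio is:
E_2/E_5 = (-3.40142500000) / (-0.54422800000)
E_2/E_5 = (-13.6057/4) / (-13.6057/25)
E_2/E_5 = 25/4
E_2/E_5 = 6.25000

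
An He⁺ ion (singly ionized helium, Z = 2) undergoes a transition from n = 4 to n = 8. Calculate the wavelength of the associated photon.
486.0081 nm

First, find the transition energy using E_n = -13.6057 Z² / n² eV:
E_4 = -13.6057 × 2² / 4² = -3.40142500 eV
E_8 = -13.6057 × 2² / 8² = -0.85035625 eV

Photon energy: |ΔE| = |E_8 - E_4| = 2.55106875 eV

Convert to wavelength using E = hc/λ with hc = 1239.84 eV·nm:
λ = hc/E = 1239.84 eV·nm / 2.55106875 eV
λ = 486.0081 nm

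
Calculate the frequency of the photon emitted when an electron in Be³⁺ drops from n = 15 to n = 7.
8.403e+14 Hz

First, find the transition energy:
E_15 = -13.6057 × 4² / 15² = -0.967516 eV
E_7 = -13.6057 × 4² / 7² = -4.442678 eV
|ΔE| = |E_7 - E_15| = 3.475162 eV

Convert to Joules: E = 3.475162 eV × (1.602177 × 10⁻¹⁹ J/eV) = 5.56782e-19 J

Using E = hf:
f = E/h = 5.56782e-19 J / (6.62607 × 10⁻³⁴ J·s)
f = 8.403e+14 Hz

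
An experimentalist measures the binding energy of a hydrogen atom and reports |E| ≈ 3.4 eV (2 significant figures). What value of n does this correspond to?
n = 2

The exact energy levels follow E_n = -13.6057 eV / n².

The measured value (-3.4 eV) is reported to only 2 significant figures, so we must test candidate n values and see which one matches to that precision.

Candidate energies:
  n = 1:  E = -13.6057/1² = -13.60570 eV
  n = 2:  E = -13.6057/2² = -3.40143 eV  ← matches
  n = 3:  E = -13.6057/3² = -1.51174 eV
  n = 4:  E = -13.6057/4² = -0.85036 eV

Checking against the measurement of -3.4 eV (2 sig figs), only n = 2 agrees:
E_2 = -3.40143 eV, which rounds to -3.4 eV ✓

Therefore n = 2.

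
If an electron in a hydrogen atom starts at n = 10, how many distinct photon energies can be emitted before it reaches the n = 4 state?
21

The electron can occupy levels n = 4, 5, ..., 10 during de-excitation — that is m = 10 - 4 + 1 = 7 distinct levels.

The number of distinct spectral lines equals the number of ways to choose 2 of these m levels (each pair gives one possible emission transition):

Number of lines = m(m-1)/2 = 7×6/2 = 21

These correspond to all possible transitions between the 7 levels:
10 → 9, 10 → 8, 10 → 7, 10 → 6, 10 → 5, 10 → 4, 9 → 8, 9 → 7...

Each transition produces a photon with a unique energy (and thus wavelength). This count does not depend on Z.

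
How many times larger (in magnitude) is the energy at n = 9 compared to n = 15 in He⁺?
2.78

Using E_n = -13.6057 Z² / n² eV with Z = 2:

E_9 = -13.6057 × 2² / 9² = -54.4228 / 81 = -0.67188642 eV
E_15 = -13.6057 × 2² / 15² = -54.4228 / 225 = -0.24187911 eV

The ratio is:
E_9/E_15 = (-0.67188642) / (-0.24187911)
E_9/E_15 = (-54.4228/81) / (-54.4228/225)
E_9/E_15 = 225/81
E_9/E_15 = 2.78
(Note: the Z² factors cancel in the ratio.)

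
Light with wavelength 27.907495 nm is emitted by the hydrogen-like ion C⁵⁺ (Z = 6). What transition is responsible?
n = 7 → n = 3

First, find the photon energy from the wavelength (hc = 1239.84 eV·nm):
E = hc/λ = 1239.84 eV·nm / 27.907495 nm = 44.426775 eV

The energy levels of C⁵⁺ satisfy E_n = -13.6057 × 6² / n² eV, so an emission n_i → n_f releases
ΔE = 13.6057 × 6² × (1/n_f² − 1/n_i²) eV.

Setting ΔE equal to the photon energy:
1/n_f² − 1/n_i² = 44.426775 / (13.6057 × 6²) = 0.090702947

Since 1/n_i² must be positive, we need 1/n_f² > 0.090702947, i.e. n_f ≤ 3. For each allowed n_f, solve n_i = (1/n_f² − 0.090702947)^(−1/2) and check whether it is a whole number:
  n_f = 1: 1/n_i² = 1.000000000 − 0.090702947 = 0.909297053 → n_i = 1.049  (not an integer) ✗
  n_f = 2: 1/n_i² = 0.250000000 − 0.090702947 = 0.159297053 → n_i = 2.506  (not an integer) ✗
  n_f = 3: 1/n_i² = 0.111111111 − 0.090702947 = 0.020408164 → n_i = 7.000  → integer, n_i = 7 ✓

Only n_f = 3 gives an integer upper level, n_i = 7.

The transition is from n = 7 to n = 3 (emission).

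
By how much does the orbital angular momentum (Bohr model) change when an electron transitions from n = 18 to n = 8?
1.05457e-33 J·s (or 10ℏ)

In the Bohr model, L_n = nℏ where ℏ = 1.0545718e-34 J·s.

L_18 = 18ℏ = 1.8982292e-33 J·s
L_8 = 8ℏ = 8.4365744e-34 J·s

ΔL = L_18 - L_8 = (18 - 8)ℏ = 10ℏ
ΔL = 10 × 1.0545718e-34 J·s = 1.05457e-33 J·s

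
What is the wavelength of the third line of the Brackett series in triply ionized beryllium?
135.309 nm

The lines of a series are numbered from the longest wavelength (smallest ΔE) outward; the third line is the transition from n = n_f + 3 to n_f.
The Brackett series has all transitions ending at n_f = 4.

For Be³⁺ (Z = 4), the third line (γ-line) is the jump from n = 7 to n = 4:
E_7 = -13.6057 × 4² / 7² = -4.4426776 eV
E_4 = -13.6057 × 4² / 4² = -13.6057000 eV
ΔE = E_7 - E_4 = 9.1630224 eV

λ = hc/E = 1239.84 eV·nm / 9.1630224 eV
λ = 135.309 nm

This is the γ-line of the Brackett series in Be³⁺.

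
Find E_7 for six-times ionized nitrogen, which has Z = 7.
-13.61 eV

For hydrogen-like ions, the energy levels scale with Z²:
E_n = -13.6057 Z² / n² eV

For N⁶⁺ (Z = 7) at n = 7:
E_7 = -13.6057 × 7² / 7²
E_7 = -13.6057 × 49 / 49
E_7 = -666.6793 / 49
E_7 = -13.61 eV

The energy is 49 times more negative than hydrogen at the same n due to the stronger nuclear charge.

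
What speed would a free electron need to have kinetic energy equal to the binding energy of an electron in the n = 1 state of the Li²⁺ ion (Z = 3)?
6.56e+06 m/s (or 2.19% of c)

The binding energy at n = 1 for Li²⁺ is:
E_1 = -13.6057 × 3²/1² = -122.4513 eV
|E_1| = 122.4513 eV

Convert to Joules:
KE = 122.4513 eV × (1.602177 × 10⁻¹⁹ J/eV) = 1.9619e-17 J

Using KE = ½mv²:
v = √(2·KE/m_e)
v = √(2 × 1.9619e-17 J / 9.10938 × 10⁻³¹ kg)
v = 6.56e+06 m/s

This is approximately 2.19% the speed of light.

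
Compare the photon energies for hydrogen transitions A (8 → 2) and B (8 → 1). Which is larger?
8 → 1

Calculate the energy for each transition:

Transition 8 → 2:
ΔE₁ = |E_2 - E_8| = |-13.6057/2² - (-13.6057/8²)|
ΔE₁ = |-3.40142500000 - (-0.21258906250)| = 3.18883594 eV

Transition 8 → 1:
ΔE₂ = |E_1 - E_8| = |-13.6057/1² - (-13.6057/8²)|
ΔE₂ = |-13.60570000000 - (-0.21258906250)| = 13.39311094 eV

Since 13.39311094 eV > 3.18883594 eV, the transition 8 → 1 emits the more energetic photon.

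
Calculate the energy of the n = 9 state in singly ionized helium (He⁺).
-0.6719 eV

For hydrogen-like ions, the energy levels scale with Z²:
E_n = -13.6057 Z² / n² eV

For He⁺ (Z = 2) at n = 9:
E_9 = -13.6057 × 2² / 9²
E_9 = -13.6057 × 4 / 81
E_9 = -54.4228 / 81
E_9 = -0.6719 eV

The energy is 4 times more negative than hydrogen at the same n due to the stronger nuclear charge.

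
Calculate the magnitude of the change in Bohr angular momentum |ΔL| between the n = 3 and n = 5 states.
2.10914e-34 J·s (or 2ℏ)

In the Bohr model, L_n = nℏ where ℏ = 1.0545718e-34 J·s.

L_5 = 5ℏ = 5.2728590e-34 J·s
L_3 = 3ℏ = 3.1637154e-34 J·s

ΔL = L_5 - L_3 = (5 - 3)ℏ = 2ℏ
ΔL = 2 × 1.0545718e-34 J·s = 2.10914e-34 J·s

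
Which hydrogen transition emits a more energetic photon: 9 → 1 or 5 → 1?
9 → 1

Calculate the energy for each transition:

Transition 9 → 1:
ΔE₁ = |E_1 - E_9| = |-13.6057/1² - (-13.6057/9²)|
ΔE₁ = |-13.60570000 - (-0.16797160)| = 13.43773 eV

Transition 5 → 1:
ΔE₂ = |E_1 - E_5| = |-13.6057/1² - (-13.6057/5²)|
ΔE₂ = |-13.60570000 - (-0.54422800)| = 13.06147 eV

Since 13.43773 eV > 13.06147 eV, the transition 9 → 1 emits the more energetic photon.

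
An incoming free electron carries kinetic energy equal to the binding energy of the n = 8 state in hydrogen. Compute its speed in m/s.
2.7346e+05 m/s (or 0.09% of c)

The binding energy at n = 8 for hydrogen is:
E_8 = -13.6057/8² = -0.21258906 eV
|E_8| = 0.21258906 eV

Convert to Joules:
KE = 0.21258906 eV × (1.602177 × 10⁻¹⁹ J/eV) = 3.406053e-20 J

Using KE = ½mv²:
v = √(2·KE/m_e)
v = √(2 × 3.406053e-20 J / 9.10938 × 10⁻³¹ kg)
v = 2.7346e+05 m/s

This is approximately 0.09% the speed of light.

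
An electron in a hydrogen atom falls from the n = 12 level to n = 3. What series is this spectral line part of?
Paschen series

The spectral series in hydrogen are named based on the final (lower) energy level:
- Lyman series: n_final = 1 (ultraviolet)
- Balmer series: n_final = 2 (visible/near-UV)
- Paschen series: n_final = 3 (infrared)
- Brackett series: n_final = 4 (infrared)
- Pfund series: n_final = 5 (far infrared)

Since this transition ends at n = 3, it belongs to the Paschen series.

For reference, this 12 → 3 line has photon energy
ΔE = 13.6057 eV × (1/3² - 1/12²) = 1.417260417 eV,
corresponding to wavelength λ = hc/ΔE = 1239.84 eV·nm / 1.417260417 eV = 874.81453 nm in the infrared region.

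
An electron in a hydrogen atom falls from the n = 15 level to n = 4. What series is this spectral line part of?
Brackett series

The spectral series in hydrogen are named based on the final (lower) energy level:
- Lyman series: n_final = 1 (ultraviolet)
- Balmer series: n_final = 2 (visible/near-UV)
- Paschen series: n_final = 3 (infrared)
- Brackett series: n_final = 4 (infrared)
- Pfund series: n_final = 5 (far infrared)

Since this transition ends at n = 4, it belongs to the Brackett series.

For reference, this 15 → 4 line has photon energy
ΔE = 13.6057 eV × (1/4² - 1/15²) = 0.78988647222 eV,
corresponding to wavelength λ = hc/ΔE = 1239.84 eV·nm / 0.78988647222 eV = 1569.64329 nm in the infrared region.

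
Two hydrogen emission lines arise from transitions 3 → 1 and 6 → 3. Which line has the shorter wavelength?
3 → 1

Calculate the energy for each transition:

Transition 3 → 1:
ΔE₁ = |E_1 - E_3| = |-13.6057/1² - (-13.6057/3²)|
ΔE₁ = |-13.60570000 - (-1.51174444)| = 12.09396 eV

Transition 6 → 3:
ΔE₂ = |E_3 - E_6| = |-13.6057/3² - (-13.6057/6²)|
ΔE₂ = |-1.51174444 - (-0.37793611)| = 1.13381 eV

Since 12.09396 eV > 1.13381 eV, the transition 3 → 1 emits the more energetic photon.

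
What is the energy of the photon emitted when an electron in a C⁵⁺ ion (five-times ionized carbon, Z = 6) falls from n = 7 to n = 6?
3.610 eV

The energy levels are E_n = -13.6057 Z² eV / n².

Energy at n = 7: E_7 = -13.6057 × 6² / 7² = -9.996024 eV
Energy at n = 6: E_6 = -13.6057 × 6² / 6² = -13.605700 eV

For emission (electron falling to lower state), the photon energy is:
E_photon = E_7 - E_6 = |-9.996024 - (-13.605700)|
E_photon = 3.610 eV

This energy is carried away by the emitted photon.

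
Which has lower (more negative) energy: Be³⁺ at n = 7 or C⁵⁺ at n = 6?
C⁵⁺ at n = 6 (E = -13.61 eV)

Using E_n = -13.6057 Z² / n² eV:

Be³⁺ (Z = 4) at n = 7:
E = -13.6057 × 4² / 7² = -13.6057 × 16 / 49 = -4.44268 eV

C⁵⁺ (Z = 6) at n = 6:
E = -13.6057 × 6² / 6² = -13.6057 × 36 / 36 = -13.60570 eV

Since -13.60570 eV < -4.44268 eV,
C⁵⁺ at n = 6 is more tightly bound (requires more energy to ionize).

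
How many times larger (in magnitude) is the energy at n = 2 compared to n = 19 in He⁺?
90.250000

Using E_n = -13.6057 Z² / n² eV with Z = 2:

E_2 = -13.6057 × 2² / 2² = -54.4228 / 4 = -13.605700000000 eV
E_19 = -13.6057 × 2² / 19² = -54.4228 / 361 = -0.150755678670 eV

The ratio is:
E_2/E_19 = (-13.605700000000) / (-0.150755678670)
E_2/E_19 = (-54.4228/4) / (-54.4228/361)
E_2/E_19 = 361/4
E_2/E_19 = 90.250000
(Note: the Z² factors cancel in the ratio.)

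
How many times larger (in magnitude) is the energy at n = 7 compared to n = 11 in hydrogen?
2.469388

Using E_n = -13.6057 Z² / n² eV with Z = 1:

E_7 = -13.6057 / 7² = -13.6057 / 49 = -0.277667346939 eV
E_11 = -13.6057 / 11² = -13.6057 / 121 = -0.112443801653 eV

The ratio is:
E_7/E_11 = (-0.277667346939) / (-0.112443801653)
E_7/E_11 = (-13.6057/49) / (-13.6057/121)
E_7/E_11 = 121/49
E_7/E_11 = 2.469388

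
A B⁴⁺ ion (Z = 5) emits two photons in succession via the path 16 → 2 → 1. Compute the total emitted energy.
338.81 eV

The energy levels of B⁴⁺ are E_n = -13.6057 × 5² / n² eV.

First transition (16 → 2):
ΔE₁ = |E_2 - E_16|
ΔE₁ = |-85.03562500 - (-1.32868164)| = 83.70694 eV

Second transition (2 → 1):
ΔE₂ = |E_1 - E_2|
ΔE₂ = |-340.14250000 - (-85.03562500)| = 255.10688 eV

Total energy released:
E_total = ΔE₁ + ΔE₂ = 83.70694 + 255.10688 = 338.81 eV

Note: This equals the direct transition 16 → 1: 338.81 eV ✓
Energy is conserved regardless of the path taken.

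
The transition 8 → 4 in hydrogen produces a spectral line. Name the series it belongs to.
Brackett series

The spectral series in hydrogen are named based on the final (lower) energy level:
- Lyman series: n_final = 1 (ultraviolet)
- Balmer series: n_final = 2 (visible/near-UV)
- Paschen series: n_final = 3 (infrared)
- Brackett series: n_final = 4 (infrared)
- Pfund series: n_final = 5 (far infrared)

Since this transition ends at n = 4, it belongs to the Brackett series.

For reference, this 8 → 4 line has photon energy
ΔE = 13.6057 eV × (1/4² - 1/8²) = 0.6377671875 eV,
corresponding to wavelength λ = hc/ΔE = 1239.84 eV·nm / 0.6377671875 eV = 1944.0323 nm in the infrared region.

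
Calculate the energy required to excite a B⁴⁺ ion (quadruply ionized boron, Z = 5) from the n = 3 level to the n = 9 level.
33.5943 eV

The energy levels of a hydrogen-like atom are E_n = -13.6057 Z² eV / n².

Energy at n = 3: E_3 = -13.6057 × 5² / 3² = -37.7936111 eV
Energy at n = 9: E_9 = -13.6057 × 5² / 9² = -4.1992901 eV

The excitation energy is the difference:
ΔE = E_9 - E_3
ΔE = -4.1992901 - (-37.7936111)
ΔE = 33.5943 eV

Since this is positive, energy must be absorbed (photon absorption).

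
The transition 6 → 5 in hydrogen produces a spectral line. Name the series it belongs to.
Pfund series

The spectral series in hydrogen are named based on the final (lower) energy level:
- Lyman series: n_final = 1 (ultraviolet)
- Balmer series: n_final = 2 (visible/near-UV)
- Paschen series: n_final = 3 (infrared)
- Brackett series: n_final = 4 (infrared)
- Pfund series: n_final = 5 (far infrared)

Since this transition ends at n = 5, it belongs to the Pfund series.

For reference, this 6 → 5 line has photon energy
ΔE = 13.6057 eV × (1/5² - 1/6²) = 0.166291889 eV,
corresponding to wavelength λ = hc/ΔE = 1239.84 eV·nm / 0.166291889 eV = 7455.806 nm in the far infrared region.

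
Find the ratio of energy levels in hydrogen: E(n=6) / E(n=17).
8.0278

Using E_n = -13.6057 Z² / n² eV with Z = 1:

E_6 = -13.6057 / 6² = -13.6057 / 36 = -0.3779361111 eV
E_17 = -13.6057 / 17² = -13.6057 / 289 = -0.0470785467 eV

The ratio is:
E_6/E_17 = (-0.3779361111) / (-0.0470785467)
E_6/E_17 = (-13.6057/36) / (-13.6057/289)
E_6/E_17 = 289/36
E_6/E_17 = 8.0278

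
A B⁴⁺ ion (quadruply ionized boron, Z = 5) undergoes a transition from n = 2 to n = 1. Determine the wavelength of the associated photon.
4.860081 nm

First, find the transition energy using E_n = -13.6057 Z² / n² eV:
E_2 = -13.6057 × 5² / 2² = -85.03562500 eV
E_1 = -13.6057 × 5² / 1² = -340.14250000 eV

Photon energy: |ΔE| = |E_1 - E_2| = 255.10687500 eV

Convert to wavelength using E = hc/λ with hc = 1239.84 eV·nm:
λ = hc/E = 1239.84 eV·nm / 255.10687500 eV
λ = 4.860081 nm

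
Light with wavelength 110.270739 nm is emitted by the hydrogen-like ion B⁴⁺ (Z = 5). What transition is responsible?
n = 12 → n = 5

First, find the photon energy from the wavelength (hc = 1239.84 eV·nm):
E = hc/λ = 1239.84 eV·nm / 110.270739 nm = 11.243599 eV

The energy levels of B⁴⁺ satisfy E_n = -13.6057 × 5² / n² eV, so an emission n_i → n_f releases
ΔE = 13.6057 × 5² × (1/n_f² − 1/n_i²) eV.

Setting ΔE equal to the photon energy:
1/n_f² − 1/n_i² = 11.243599 / (13.6057 × 5²) = 0.033055555

Since 1/n_i² must be positive, we need 1/n_f² > 0.033055555, i.e. n_f ≤ 5. For each allowed n_f, solve n_i = (1/n_f² − 0.033055555)^(−1/2) and check whether it is a whole number:
  n_f = 1: 1/n_i² = 1.000000000 − 0.033055555 = 0.966944445 → n_i = 1.017  (not an integer) ✗
  n_f = 2: 1/n_i² = 0.250000000 − 0.033055555 = 0.216944445 → n_i = 2.147  (not an integer) ✗
  n_f = 3: 1/n_i² = 0.111111111 − 0.033055555 = 0.078055556 → n_i = 3.579  (not an integer) ✗
  n_f = 4: 1/n_i² = 0.062500000 − 0.033055555 = 0.029444445 → n_i = 5.828  (not an integer) ✗
  n_f = 5: 1/n_i² = 0.040000000 − 0.033055555 = 0.006944445 → n_i = 12.000  → integer, n_i = 12 ✓

Only n_f = 5 gives an integer upper level, n_i = 12.

The transition is from n = 12 to n = 5 (emission).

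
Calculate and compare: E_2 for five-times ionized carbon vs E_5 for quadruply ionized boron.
C⁵⁺ at n = 2 (E = -122.45130 eV)

Using E_n = -13.6057 Z² / n² eV:

C⁵⁺ (Z = 6) at n = 2:
E = -13.6057 × 6² / 2² = -13.6057 × 36 / 4 = -122.45130000 eV

B⁴⁺ (Z = 5) at n = 5:
E = -13.6057 × 5² / 5² = -13.6057 × 25 / 25 = -13.60570000 eV

Since -122.45130000 eV < -13.60570000 eV,
C⁵⁺ at n = 2 is more tightly bound (requires more energy to ionize).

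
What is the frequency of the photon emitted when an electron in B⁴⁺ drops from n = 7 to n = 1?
8.0568e+16 Hz

First, find the transition energy:
E_7 = -13.6057 × 5² / 7² = -6.94168367 eV
E_1 = -13.6057 × 5² / 1² = -340.14250000 eV
|ΔE| = |E_1 - E_7| = 333.20081633 eV

Convert to Joules: E = 333.20081633 eV × (1.602177 × 10⁻¹⁹ J/eV) = 5.338467e-17 J

Using E = hf:
f = E/h = 5.338467e-17 J / (6.62607 × 10⁻³⁴ J·s)
f = 8.0568e+16 Hz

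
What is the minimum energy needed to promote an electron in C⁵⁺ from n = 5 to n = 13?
16.6940 eV

The energy levels of a hydrogen-like atom are E_n = -13.6057 Z² eV / n².

Energy at n = 5: E_5 = -13.6057 × 6² / 5² = -19.5922080 eV
Energy at n = 13: E_13 = -13.6057 × 6² / 13² = -2.8982556 eV

The excitation energy is the difference:
ΔE = E_13 - E_5
ΔE = -2.8982556 - (-19.5922080)
ΔE = 16.6940 eV

Since this is positive, energy must be absorbed (photon absorption).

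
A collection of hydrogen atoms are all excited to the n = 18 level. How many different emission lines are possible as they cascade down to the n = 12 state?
21

The electron can occupy levels n = 12, 13, ..., 18 during de-excitation — that is m = 18 - 12 + 1 = 7 distinct levels.

The number of distinct spectral lines equals the number of ways to choose 2 of these m levels (each pair gives one possible emission transition):

Number of lines = m(m-1)/2 = 7×6/2 = 21

These correspond to all possible transitions between the 7 levels:
18 → 17, 18 → 16, 18 → 15, 18 → 14, 18 → 13, 18 → 12, 17 → 16, 17 → 15...

Each transition produces a photon with a unique energy (and thus wavelength). This count does not depend on Z.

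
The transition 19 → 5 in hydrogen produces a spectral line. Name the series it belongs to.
Pfund series

The spectral series in hydrogen are named based on the final (lower) energy level:
- Lyman series: n_final = 1 (ultraviolet)
- Balmer series: n_final = 2 (visible/near-UV)
- Paschen series: n_final = 3 (infrared)
- Brackett series: n_final = 4 (infrared)
- Pfund series: n_final = 5 (far infrared)

Since this transition ends at n = 5, it belongs to the Pfund series.

For reference, this 19 → 5 line has photon energy
ΔE = 13.6057 eV × (1/5² - 1/19²) = 0.50653908033 eV,
corresponding to wavelength λ = hc/ΔE = 1239.84 eV·nm / 0.50653908033 eV = 2447.66899 nm in the far infrared region.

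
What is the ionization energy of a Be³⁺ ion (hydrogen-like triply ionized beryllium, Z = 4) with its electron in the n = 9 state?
2.687546 eV

The ionization energy is the energy needed to remove the electron completely (n → ∞).

For a hydrogen-like ion with Z = 4, E_n = -13.6057 Z² / n² eV.

At n = 9: E_9 = -13.6057 × 4² / 9² = -2.687545679 eV
At n = ∞: E_∞ = 0 eV

Ionization energy = E_∞ - E_9 = 0 - (-2.687545679) = 2.687545679 eV
Ionization energy ≈ 2.687546 eV

This is also called the binding energy of the electron in state n = 9.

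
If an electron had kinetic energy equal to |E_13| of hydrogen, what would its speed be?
1.68284e+05 m/s (or 0.05613% of c)

The binding energy at n = 13 for hydrogen is:
E_13 = -13.6057/13² = -0.0805071006 eV
|E_13| = 0.0805071006 eV

Convert to Joules:
KE = 0.0805071006 eV × (1.602177 × 10⁻¹⁹ J/eV) = 1.2898662e-20 J

Using KE = ½mv²:
v = √(2·KE/m_e)
v = √(2 × 1.2898662e-20 J / 9.10938 × 10⁻³¹ kg)
v = 1.68284e+05 m/s

This is approximately 0.05613% the speed of light.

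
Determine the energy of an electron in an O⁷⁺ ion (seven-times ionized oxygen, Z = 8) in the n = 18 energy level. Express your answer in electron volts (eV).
-2.69 eV

The energy levels of a hydrogen-like atom are given by:
E_n = -13.6057 Z² / n² eV  (with Z = 8 for O⁷⁺)

For n = 18:
E_18 = -13.6057 × 8² / 18²
E_18 = -13.6057 × 64 / 324
E_18 = -2.69 eV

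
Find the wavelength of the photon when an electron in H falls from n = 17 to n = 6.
3747.3527 nm

First, find the transition energy using E_n = -13.6057 / n² eV:
E_17 = -13.6057 / 17² = -0.0470785467 eV
E_6 = -13.6057 / 6² = -0.3779361111 eV

Photon energy: |ΔE| = |E_6 - E_17| = 0.3308575644 eV

Convert to wavelength using E = hc/λ with hc = 1239.84 eV·nm:
λ = hc/E = 1239.84 eV·nm / 0.3308575644 eV
λ = 3747.3527 nm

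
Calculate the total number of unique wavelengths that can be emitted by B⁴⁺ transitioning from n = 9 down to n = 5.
10

The electron can occupy levels n = 5, 6, ..., 9 during de-excitation — that is m = 9 - 5 + 1 = 5 distinct levels.

The number of distinct spectral lines equals the number of ways to choose 2 of these m levels (each pair gives one possible emission transition):

Number of lines = m(m-1)/2 = 5×4/2 = 10

These correspond to all possible transitions between the 5 levels:
9 → 8, 9 → 7, 9 → 6, 9 → 5, 8 → 7, 8 → 6, 8 → 5, 7 → 6...

Each transition produces a photon with a unique energy (and thus wavelength). This count does not depend on Z.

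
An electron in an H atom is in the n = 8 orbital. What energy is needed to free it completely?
0.213 eV

The ionization energy is the energy needed to remove the electron completely (n → ∞).

For hydrogen, E_n = -13.6057 eV / n².

At n = 8: E_8 = -13.6057 / 8² = -0.212589 eV
At n = ∞: E_∞ = 0 eV

Ionization energy = E_∞ - E_8 = 0 - (-0.212589) = 0.212589 eV
Ionization energy ≈ 0.213 eV

This is also called the binding energy of the electron in state n = 8.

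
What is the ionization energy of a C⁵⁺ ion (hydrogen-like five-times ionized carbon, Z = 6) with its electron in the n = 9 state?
6.0470 eV

The ionization energy is the energy needed to remove the electron completely (n → ∞).

For a hydrogen-like ion with Z = 6, E_n = -13.6057 Z² / n² eV.

At n = 9: E_9 = -13.6057 × 6² / 9² = -6.0469778 eV
At n = ∞: E_∞ = 0 eV

Ionization energy = E_∞ - E_9 = 0 - (-6.0469778) = 6.0469778 eV
Ionization energy ≈ 6.0470 eV

This is also called the binding energy of the electron in state n = 9.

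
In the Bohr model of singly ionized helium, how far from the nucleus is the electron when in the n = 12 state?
3.810076 nm (or 38.100759 Å)

The Bohr radius formula is:
r_n = n² a₀ / Z

where a₀ = 0.052917721 nm is the Bohr radius.

For He⁺ (Z = 2) at n = 12:
r_12 = 12² × 0.052917721 nm / 2
r_12 = 144 × 0.052917721 nm / 2
r_12 = 7.6201518 nm / 2
r_12 = 3.810076 nm

The electron orbits at approximately 3.810076 nm from the nucleus.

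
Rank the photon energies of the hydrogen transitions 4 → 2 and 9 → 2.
9 → 2

Calculate the energy for each transition:

Transition 4 → 2:
ΔE₁ = |E_2 - E_4| = |-13.6057/2² - (-13.6057/4²)|
ΔE₁ = |-3.4014250000 - (-0.8503562500)| = 2.5510688 eV

Transition 9 → 2:
ΔE₂ = |E_2 - E_9| = |-13.6057/2² - (-13.6057/9²)|
ΔE₂ = |-3.4014250000 - (-0.1679716049)| = 3.2334534 eV

Since 3.2334534 eV > 2.5510688 eV, the transition 9 → 2 emits the more energetic photon.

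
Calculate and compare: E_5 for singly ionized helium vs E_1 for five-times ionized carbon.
C⁵⁺ at n = 1 (E = -489.805200 eV)

Using E_n = -13.6057 Z² / n² eV:

He⁺ (Z = 2) at n = 5:
E = -13.6057 × 2² / 5² = -13.6057 × 4 / 25 = -2.176912000 eV

C⁵⁺ (Z = 6) at n = 1:
E = -13.6057 × 6² / 1² = -13.6057 × 36 / 1 = -489.805200000 eV

Since -489.805200000 eV < -2.176912000 eV,
C⁵⁺ at n = 1 is more tightly bound (requires more energy to ionize).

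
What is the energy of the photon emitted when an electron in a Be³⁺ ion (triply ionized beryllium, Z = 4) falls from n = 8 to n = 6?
2.645553 eV

The energy levels are E_n = -13.6057 Z² eV / n².

Energy at n = 8: E_8 = -13.6057 × 4² / 8² = -3.401425000 eV
Energy at n = 6: E_6 = -13.6057 × 4² / 6² = -6.046977778 eV

For emission (electron falling to lower state), the photon energy is:
E_photon = E_8 - E_6 = |-3.401425000 - (-6.046977778)|
E_photon = 2.645553 eV

This energy is carried away by the emitted photon.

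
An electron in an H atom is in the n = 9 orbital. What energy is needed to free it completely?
0.17 eV

The ionization energy is the energy needed to remove the electron completely (n → ∞).

For hydrogen, E_n = -13.6057 eV / n².

At n = 9: E_9 = -13.6057 / 9² = -0.16797 eV
At n = ∞: E_∞ = 0 eV

Ionization energy = E_∞ - E_9 = 0 - (-0.16797) = 0.16797 eV
Ionization energy ≈ 0.17 eV

This is also called the binding energy of the electron in state n = 9.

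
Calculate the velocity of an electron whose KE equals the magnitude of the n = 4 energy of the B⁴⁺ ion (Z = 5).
2.7346e+06 m/s (or 0.9122% of c)

The binding energy at n = 4 for B⁴⁺ is:
E_4 = -13.6057 × 5²/4² = -21.258906 eV
|E_4| = 21.258906 eV

Convert to Joules:
KE = 21.258906 eV × (1.602177 × 10⁻¹⁹ J/eV) = 3.406053e-18 J

Using KE = ½mv²:
v = √(2·KE/m_e)
v = √(2 × 3.406053e-18 J / 9.10938 × 10⁻³¹ kg)
v = 2.7346e+06 m/s

This is approximately 0.9122% the speed of light.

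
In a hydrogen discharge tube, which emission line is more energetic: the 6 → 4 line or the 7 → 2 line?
7 → 2

Calculate the energy for each transition:

Transition 6 → 4:
ΔE₁ = |E_4 - E_6| = |-13.6057/4² - (-13.6057/6²)|
ΔE₁ = |-0.85035625000 - (-0.37793611111)| = 0.47242014 eV

Transition 7 → 2:
ΔE₂ = |E_2 - E_7| = |-13.6057/2² - (-13.6057/7²)|
ΔE₂ = |-3.40142500000 - (-0.27766734694)| = 3.12375765 eV

Since 3.12375765 eV > 0.47242014 eV, the transition 7 → 2 emits the more energetic photon.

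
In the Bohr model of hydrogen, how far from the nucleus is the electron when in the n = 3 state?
0.476260 nm (or 4.762595 Å)

The Bohr radius formula is:
r_n = n² a₀ / Z

where a₀ = 0.052917721 nm is the Bohr radius.

For H (Z = 1) at n = 3:
r_3 = 3² × 0.052917721 nm / 1
r_3 = 9 × 0.052917721 nm / 1
r_3 = 0.4762595 nm / 1
r_3 = 0.476260 nm

The electron orbits at approximately 0.476260 nm from the nucleus.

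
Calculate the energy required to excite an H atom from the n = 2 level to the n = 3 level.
1.89 eV

The energy levels of a hydrogen-like atom are E_n = -13.6057 eV / n².

Energy at n = 2: E_2 = -13.6057 / 2² = -3.40143 eV
Energy at n = 3: E_3 = -13.6057 / 3² = -1.51174 eV

The excitation energy is the difference:
ΔE = E_3 - E_2
ΔE = -1.51174 - (-3.40143)
ΔE = 1.89 eV

Since this is positive, energy must be absorbed (photon absorption).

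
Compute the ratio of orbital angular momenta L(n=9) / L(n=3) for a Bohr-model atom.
3.000000

In the Bohr model, L_n = nℏ, so the ratio is purely the ratio of quantum numbers:

L_9/L_3 = 9ℏ / 3ℏ = 9/3 = 3.000000

The angular momentum scales linearly with n.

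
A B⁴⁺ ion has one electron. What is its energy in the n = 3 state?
-37.793611 eV

For hydrogen-like ions, the energy levels scale with Z²:
E_n = -13.6057 Z² / n² eV

For B⁴⁺ (Z = 5) at n = 3:
E_3 = -13.6057 × 5² / 3²
E_3 = -13.6057 × 25 / 9
E_3 = -340.1425 / 9
E_3 = -37.793611 eV

The energy is 25 times more negative than hydrogen at the same n due to the stronger nuclear charge.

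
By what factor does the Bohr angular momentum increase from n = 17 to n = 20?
1.176471

In the Bohr model, L_n = nℏ, so the ratio is purely the ratio of quantum numbers:

L_20/L_17 = 20ℏ / 17ℏ = 20/17 = 1.176471

The angular momentum scales linearly with n.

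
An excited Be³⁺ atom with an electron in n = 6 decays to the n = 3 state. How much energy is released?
18.1409 eV

The energy levels are E_n = -13.6057 Z² eV / n².

Energy at n = 6: E_6 = -13.6057 × 4² / 6² = -6.0469778 eV
Energy at n = 3: E_3 = -13.6057 × 4² / 3² = -24.1879111 eV

For emission (electron falling to lower state), the photon energy is:
E_photon = E_6 - E_3 = |-6.0469778 - (-24.1879111)|
E_photon = 18.1409 eV

This energy is carried away by the emitted photon.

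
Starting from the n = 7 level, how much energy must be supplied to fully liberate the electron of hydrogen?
0.278 eV

The ionization energy is the energy needed to remove the electron completely (n → ∞).

For hydrogen, E_n = -13.6057 eV / n².

At n = 7: E_7 = -13.6057 / 7² = -0.277667 eV
At n = ∞: E_∞ = 0 eV

Ionization energy = E_∞ - E_7 = 0 - (-0.277667) = 0.277667 eV
Ionization energy ≈ 0.278 eV

This is also called the binding energy of the electron in state n = 7.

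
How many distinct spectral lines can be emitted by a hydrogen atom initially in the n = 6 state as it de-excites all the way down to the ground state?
15

The electron can occupy levels n = 1, 2, ..., 6 during de-excitation — that is m = 6 - 1 + 1 = 6 distinct levels.

The number of distinct spectral lines equals the number of ways to choose 2 of these m levels (each pair gives one possible emission transition):

Number of lines = m(m-1)/2 = 6×5/2 = 15

These correspond to all possible transitions between the 6 levels:
6 → 5, 6 → 4, 6 → 3, 6 → 2, 6 → 1, 5 → 4, 5 → 3, 5 → 2...

Each transition produces a photon with a unique energy (and thus wavelength). This count does not depend on Z.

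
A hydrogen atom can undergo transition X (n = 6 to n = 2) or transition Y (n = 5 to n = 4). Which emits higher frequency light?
6 → 2

Calculate the energy for each transition:

Transition 6 → 2:
ΔE₁ = |E_2 - E_6| = |-13.6057/2² - (-13.6057/6²)|
ΔE₁ = |-3.401425000000 - (-0.377936111111)| = 3.023488889 eV

Transition 5 → 4:
ΔE₂ = |E_4 - E_5| = |-13.6057/4² - (-13.6057/5²)|
ΔE₂ = |-0.850356250000 - (-0.544228000000)| = 0.306128250 eV

Since 3.023488889 eV > 0.306128250 eV, the transition 6 → 2 emits the more energetic photon.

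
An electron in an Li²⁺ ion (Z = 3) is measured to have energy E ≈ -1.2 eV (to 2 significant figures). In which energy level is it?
n = 10

The exact energy levels follow E_n = -13.6057 Z² / n² eV with Z = 3.

The measured value (-1.2 eV) is reported to only 2 significant figures, so we must test candidate n values and see which one matches to that precision.

Candidate energies:
  n = 8:  E = -13.6057 × 3² / 8² = -1.91330 eV
  n = 9:  E = -13.6057 × 3² / 9² = -1.51174 eV
  n = 10:  E = -13.6057 × 3² / 10² = -1.22451 eV  ← matches
  n = 11:  E = -13.6057 × 3² / 11² = -1.01199 eV
  n = 12:  E = -13.6057 × 3² / 12² = -0.85036 eV

Checking against the measurement of -1.2 eV (2 sig figs), only n = 10 agrees:
E_10 = -1.22451 eV, which rounds to -1.2 eV ✓

Therefore n = 10.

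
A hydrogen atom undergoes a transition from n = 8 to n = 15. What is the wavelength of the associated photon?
8150.45 nm

First, find the transition energy using E_n = -13.6057 / n² eV:
E_8 = -13.6057 / 8² = -0.21258906 eV
E_15 = -13.6057 / 15² = -0.06046978 eV

Photon energy: |ΔE| = |E_15 - E_8| = 0.15211928 eV

Convert to wavelength using E = hc/λ with hc = 1239.84 eV·nm:
λ = hc/E = 1239.84 eV·nm / 0.15211928 eV
λ = 8150.45 nm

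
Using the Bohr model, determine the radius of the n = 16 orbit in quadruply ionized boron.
2.7094 nm (or 27.0939 Å)

The Bohr radius formula is:
r_n = n² a₀ / Z

where a₀ = 0.0529177 nm is the Bohr radius.

For B⁴⁺ (Z = 5) at n = 16:
r_16 = 16² × 0.0529177 nm / 5
r_16 = 256 × 0.0529177 nm / 5
r_16 = 13.54693 nm / 5
r_16 = 2.7094 nm

The electron orbits at approximately 2.7094 nm from the nucleus.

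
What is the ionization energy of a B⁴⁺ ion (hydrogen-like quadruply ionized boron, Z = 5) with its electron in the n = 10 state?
3.401425 eV

The ionization energy is the energy needed to remove the electron completely (n → ∞).

For a hydrogen-like ion with Z = 5, E_n = -13.6057 Z² / n² eV.

At n = 10: E_10 = -13.6057 × 5² / 10² = -3.401425000 eV
At n = ∞: E_∞ = 0 eV

Ionization energy = E_∞ - E_10 = 0 - (-3.401425000) = 3.401425000 eV
Ionization energy ≈ 3.401425 eV

This is also called the binding energy of the electron in state n = 10.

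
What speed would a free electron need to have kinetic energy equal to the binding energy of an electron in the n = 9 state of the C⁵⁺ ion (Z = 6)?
1.4585e+06 m/s (or 0.4865% of c)

The binding energy at n = 9 for C⁵⁺ is:
E_9 = -13.6057 × 6²/9² = -6.0469778 eV
|E_9| = 6.0469778 eV

Convert to Joules:
KE = 6.0469778 eV × (1.602177 × 10⁻¹⁹ J/eV) = 9.688329e-19 J

Using KE = ½mv²:
v = √(2·KE/m_e)
v = √(2 × 9.688329e-19 J / 9.10938 × 10⁻³¹ kg)
v = 1.4585e+06 m/s

This is approximately 0.4865% the speed of light.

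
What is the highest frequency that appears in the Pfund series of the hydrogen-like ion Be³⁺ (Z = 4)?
2.11e+15 Hz

The series limit corresponds to the transition from n = ∞ to n = 5.
This is the highest energy (shortest wavelength) transition in the Pfund series.

E_∞ = 0 eV
E_5 = -13.6057 × 4² / 5² = -8.70765 eV

Energy at series limit:
ΔE = E_∞ - E_5 = 0 - (-8.70765) = 8.70765 eV
E = 8.70765 eV × (1.602177 × 10⁻¹⁹ J/eV) = 1.3951e-18 J
f = E/h = 1.3951e-18 J / (6.62607 × 10⁻³⁴ J·s) = 2.11e+15 Hz

This energy equals the ionization energy from the n = 5 state of Be³⁺.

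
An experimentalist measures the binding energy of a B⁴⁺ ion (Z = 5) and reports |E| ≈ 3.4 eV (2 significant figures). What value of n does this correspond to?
n = 10

The exact energy levels follow E_n = -13.6057 Z² / n² eV with Z = 5.

The measured value (-3.4 eV) is reported to only 2 significant figures, so we must test candidate n values and see which one matches to that precision.

Candidate energies:
  n = 8:  E = -13.6057 × 5² / 8² = -5.31473 eV
  n = 9:  E = -13.6057 × 5² / 9² = -4.19929 eV
  n = 10:  E = -13.6057 × 5² / 10² = -3.40143 eV  ← matches
  n = 11:  E = -13.6057 × 5² / 11² = -2.81110 eV
  n = 12:  E = -13.6057 × 5² / 12² = -2.36210 eV

Checking against the measurement of -3.4 eV (2 sig figs), only n = 10 agrees:
E_10 = -3.40143 eV, which rounds to -3.4 eV ✓

Therefore n = 10.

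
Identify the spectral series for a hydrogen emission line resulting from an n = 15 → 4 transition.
Brackett series

The spectral series in hydrogen are named based on the final (lower) energy level:
- Lyman series: n_final = 1 (ultraviolet)
- Balmer series: n_final = 2 (visible/near-UV)
- Paschen series: n_final = 3 (infrared)
- Brackett series: n_final = 4 (infrared)
- Pfund series: n_final = 5 (far infrared)

Since this transition ends at n = 4, it belongs to the Brackett series.

For reference, this 15 → 4 line has photon energy
ΔE = 13.6057 eV × (1/4² - 1/15²) = 0.7898864722 eV,
corresponding to wavelength λ = hc/ΔE = 1239.84 eV·nm / 0.7898864722 eV = 1569.6433 nm in the infrared region.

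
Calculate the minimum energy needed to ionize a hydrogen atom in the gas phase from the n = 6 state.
0.38 eV

The ionization energy is the energy needed to remove the electron completely (n → ∞).

For hydrogen, E_n = -13.6057 eV / n².

At n = 6: E_6 = -13.6057 / 6² = -0.37794 eV
At n = ∞: E_∞ = 0 eV

Ionization energy = E_∞ - E_6 = 0 - (-0.37794) = 0.37794 eV
Ionization energy ≈ 0.38 eV

This is also called the binding energy of the electron in state n = 6.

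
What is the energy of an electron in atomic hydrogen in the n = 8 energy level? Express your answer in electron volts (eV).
-0.21259 eV

The energy levels of a hydrogen-like atom are given by:
E_n = -13.6057 eV / n²

For n = 8:
E_8 = -13.6057 eV / 8²
E_8 = -13.6057 eV / 64
E_8 = -0.21259 eV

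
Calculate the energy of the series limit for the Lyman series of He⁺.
54.4228 eV

The series limit corresponds to the transition from n = ∞ to n = 1.
This is the highest energy (shortest wavelength) transition in the Lyman series.

E_∞ = 0 eV
E_1 = -13.6057 × 2² / 1² = -54.4228 eV

Energy at series limit:
ΔE = E_∞ - E_1 = 0 - (-54.4228) = 54.4228 eV

This energy equals the ionization energy from the n = 1 state of He⁺.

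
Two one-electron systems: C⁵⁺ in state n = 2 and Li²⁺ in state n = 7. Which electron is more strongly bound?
C⁵⁺ at n = 2 (E = -122.45130 eV)

Using E_n = -13.6057 Z² / n² eV:

C⁵⁺ (Z = 6) at n = 2:
E = -13.6057 × 6² / 2² = -13.6057 × 36 / 4 = -122.45130000 eV

Li²⁺ (Z = 3) at n = 7:
E = -13.6057 × 3² / 7² = -13.6057 × 9 / 49 = -2.49900612 eV

Since -122.45130000 eV < -2.49900612 eV,
C⁵⁺ at n = 2 is more tightly bound (requires more energy to ionize).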